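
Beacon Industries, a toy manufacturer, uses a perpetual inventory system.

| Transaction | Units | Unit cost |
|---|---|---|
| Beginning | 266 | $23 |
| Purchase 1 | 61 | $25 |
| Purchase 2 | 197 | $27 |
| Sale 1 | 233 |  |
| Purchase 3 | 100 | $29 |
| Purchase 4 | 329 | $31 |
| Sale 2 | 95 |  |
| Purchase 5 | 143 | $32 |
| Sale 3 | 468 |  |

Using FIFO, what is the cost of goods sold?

COGS = $21,194

Sale 1 (233) [FIFO — oldest first]: 233 @ $23 = $5,359
Sale 2 (95) [FIFO — oldest first]: 33 @ $23 + 61 @ $25 + 1 @ $27 = $2,311
Sale 3 (468) [FIFO — oldest first]: 196 @ $27 + 100 @ $29 + 172 @ $31 = $13,524
Total COGS = $5,359 + $2,311 + $13,524 = $21,194
Ending inventory: 157 @ $31 + 143 @ $32 = $9,443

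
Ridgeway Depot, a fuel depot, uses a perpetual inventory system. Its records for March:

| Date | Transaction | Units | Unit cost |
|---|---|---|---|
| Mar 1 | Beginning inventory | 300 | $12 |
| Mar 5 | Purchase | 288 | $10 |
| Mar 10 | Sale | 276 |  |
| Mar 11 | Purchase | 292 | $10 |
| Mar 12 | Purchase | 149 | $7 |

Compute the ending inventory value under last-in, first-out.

Ending inventory = $7,683

Mar 10, 276 sold [LIFO — newest first]: 276 @ $10 = $2,760
Ending inventory: 300 @ $12 + 12 @ $10 + 292 @ $10 + 149 @ $7 = $7,683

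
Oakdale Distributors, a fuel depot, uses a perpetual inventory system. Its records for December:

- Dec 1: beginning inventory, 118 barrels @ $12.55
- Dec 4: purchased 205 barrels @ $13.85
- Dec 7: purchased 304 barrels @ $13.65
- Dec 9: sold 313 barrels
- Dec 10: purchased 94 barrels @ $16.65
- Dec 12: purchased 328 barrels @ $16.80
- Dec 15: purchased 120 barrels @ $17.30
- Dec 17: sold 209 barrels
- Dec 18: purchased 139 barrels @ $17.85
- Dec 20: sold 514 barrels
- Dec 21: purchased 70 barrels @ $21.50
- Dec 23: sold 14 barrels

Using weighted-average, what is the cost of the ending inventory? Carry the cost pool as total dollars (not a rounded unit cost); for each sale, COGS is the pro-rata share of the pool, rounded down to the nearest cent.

After Dec 1: 118 on hand, pool $1,480.90 (≈ $12.5500 each)
After Dec 4: 323 on hand, pool $4,320.15 (≈ $13.3751 each)
After Dec 7: 627 on hand, pool $8,469.75 (≈ $13.5084 each)
Dec 9, sell 313: 313/627 × $8,469.75 → $4,228.12
After Dec 10: 408 on hand, pool $5,806.73 (≈ $14.2322 each)
After Dec 12: 736 on hand, pool $11,317.13 (≈ $15.3765 each)
After Dec 15: 856 on hand, pool $13,393.13 (≈ $15.6462 each)
Dec 17, sell 209: 209/856 × $13,393.13 → $3,270.05
After Dec 18: 786 on hand, pool $12,604.23 (≈ $16.0359 each)
Dec 20, sell 514: 514/786 × $12,604.23 → $8,242.46
After Dec 21: 342 on hand, pool $5,866.77 (≈ $17.1543 each)
Dec 23, sell 14: 14/342 × $5,866.77 → $240.16
Total COGS = $4,228.12 + $3,270.05 + $8,242.46 + $240.16 = $15,980.79
Ending inventory (cost pool remaining) = $5,626.61

Ending inventory = $5,626.61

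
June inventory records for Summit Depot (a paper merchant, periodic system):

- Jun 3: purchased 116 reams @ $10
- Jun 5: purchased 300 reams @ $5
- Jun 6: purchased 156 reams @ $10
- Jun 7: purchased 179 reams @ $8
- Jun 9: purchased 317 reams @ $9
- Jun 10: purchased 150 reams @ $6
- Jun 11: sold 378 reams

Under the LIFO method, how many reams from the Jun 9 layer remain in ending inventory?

Jun 11, 378 sold [LIFO — newest first]: 150 @ $6 + 228 @ $9 = $2,952
Ending inventory: 116 @ $10 + 300 @ $5 + 156 @ $10 + 179 @ $8 + 89 @ $9 = $6,453
Check: goods available $9,405 = COGS $2,952 + ending $6,453

89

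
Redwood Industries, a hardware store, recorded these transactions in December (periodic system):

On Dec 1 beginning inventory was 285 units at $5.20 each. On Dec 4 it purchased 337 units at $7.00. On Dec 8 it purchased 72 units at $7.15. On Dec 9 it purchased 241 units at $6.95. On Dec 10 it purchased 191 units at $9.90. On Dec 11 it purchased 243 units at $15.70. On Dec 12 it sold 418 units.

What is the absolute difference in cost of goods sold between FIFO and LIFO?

FIFO COGS: 285 @ $5.20 + 133 @ $7.00 = $2,413.00
LIFO COGS: 243 @ $15.70 + 175 @ $9.90 = $5,547.60
Difference = |$2,413.00 − $5,547.60| = $3,134.60

$3,134.60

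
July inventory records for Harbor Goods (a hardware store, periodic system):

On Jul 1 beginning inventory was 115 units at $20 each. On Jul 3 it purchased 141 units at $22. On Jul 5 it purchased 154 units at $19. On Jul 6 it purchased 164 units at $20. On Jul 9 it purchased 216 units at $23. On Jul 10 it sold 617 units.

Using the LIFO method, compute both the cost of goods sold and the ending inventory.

COGS = $13,000; ending inventory = $3,576

Jul 10, 617 sold [LIFO — newest first]: 216 @ $23 + 164 @ $20 + 154 @ $19 + 83 @ $22 = $13,000
Ending inventory: 115 @ $20 + 58 @ $22 = $3,576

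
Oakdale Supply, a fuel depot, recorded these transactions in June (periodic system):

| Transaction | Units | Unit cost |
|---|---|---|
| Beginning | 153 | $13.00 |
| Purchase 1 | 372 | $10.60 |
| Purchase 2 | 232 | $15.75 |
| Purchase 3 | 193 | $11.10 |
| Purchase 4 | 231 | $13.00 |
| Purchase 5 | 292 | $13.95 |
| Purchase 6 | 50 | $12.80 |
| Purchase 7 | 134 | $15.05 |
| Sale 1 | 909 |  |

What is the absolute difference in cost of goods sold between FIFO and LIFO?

FIFO COGS: 153 @ $13.00 + 372 @ $10.60 + 232 @ $15.75 + 152 @ $11.10 = $11,273.40
LIFO COGS: 134 @ $15.05 + 50 @ $12.80 + 292 @ $13.95 + 231 @ $13.00 + 193 @ $11.10 + 9 @ $15.75 = $12,017.15
Difference = |$11,273.40 − $12,017.15| = $743.75

$743.75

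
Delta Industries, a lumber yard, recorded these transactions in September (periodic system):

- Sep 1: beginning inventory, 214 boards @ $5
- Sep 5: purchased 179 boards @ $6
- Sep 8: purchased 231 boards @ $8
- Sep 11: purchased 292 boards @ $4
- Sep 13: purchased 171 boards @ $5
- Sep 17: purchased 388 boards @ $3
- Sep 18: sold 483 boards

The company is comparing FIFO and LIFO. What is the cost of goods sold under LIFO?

COGS = $1,639

FIFO COGS: 214 @ $5 + 179 @ $6 + 90 @ $8 = $2,864
LIFO COGS: 388 @ $3 + 95 @ $5 = $1,639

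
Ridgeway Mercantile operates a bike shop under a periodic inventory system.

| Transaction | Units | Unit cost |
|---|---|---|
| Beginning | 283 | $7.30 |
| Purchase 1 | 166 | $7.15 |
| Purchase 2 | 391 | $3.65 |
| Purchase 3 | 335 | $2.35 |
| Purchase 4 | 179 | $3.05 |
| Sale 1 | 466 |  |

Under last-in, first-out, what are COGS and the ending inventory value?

COGS = $1,220.40; ending inventory = $4,792.75

Sale 1 (466) [LIFO — newest first]: 179 @ $3.05 + 287 @ $2.35 = $1,220.40
Ending inventory: 283 @ $7.30 + 166 @ $7.15 + 391 @ $3.65 + 48 @ $2.35 = $4,792.75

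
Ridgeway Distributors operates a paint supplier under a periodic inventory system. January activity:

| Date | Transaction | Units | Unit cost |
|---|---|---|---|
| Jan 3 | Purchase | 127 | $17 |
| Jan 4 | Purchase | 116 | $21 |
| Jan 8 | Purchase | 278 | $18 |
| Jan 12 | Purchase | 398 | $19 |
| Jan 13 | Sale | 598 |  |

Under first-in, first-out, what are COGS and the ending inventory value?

Jan 13, 598 sold [FIFO — oldest first]: 127 @ $17 + 116 @ $21 + 278 @ $18 + 77 @ $19 = $11,062
Ending inventory: 321 @ $19 = $6,099
Check: goods available $17,161 = COGS $11,062 + ending $6,099

COGS = $11,062; ending inventory = $6,099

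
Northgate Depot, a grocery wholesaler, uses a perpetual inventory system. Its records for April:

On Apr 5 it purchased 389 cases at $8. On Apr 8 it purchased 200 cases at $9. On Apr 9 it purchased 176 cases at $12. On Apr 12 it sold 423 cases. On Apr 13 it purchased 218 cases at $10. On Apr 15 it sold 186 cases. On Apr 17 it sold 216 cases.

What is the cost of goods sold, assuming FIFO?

Apr 12, 423 sold [FIFO — oldest first]: 389 @ $8 + 34 @ $9 = $3,418
Apr 15, 186 sold [FIFO — oldest first]: 166 @ $9 + 20 @ $12 = $1,734
Apr 17, 216 sold [FIFO — oldest first]: 156 @ $12 + 60 @ $10 = $2,472
Total COGS = $3,418 + $1,734 + $2,472 = $7,624
Ending inventory: 158 @ $10 = $1,580
Check: goods available $9,204 = COGS $7,624 + ending $1,580

COGS = $7,624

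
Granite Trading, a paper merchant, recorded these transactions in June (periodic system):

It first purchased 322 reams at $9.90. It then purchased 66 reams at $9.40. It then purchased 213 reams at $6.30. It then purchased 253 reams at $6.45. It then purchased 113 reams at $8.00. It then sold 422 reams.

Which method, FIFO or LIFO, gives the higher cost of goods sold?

FIFO

FIFO COGS: 322 @ $9.90 + 66 @ $9.40 + 34 @ $6.30 = $4,022.40
LIFO COGS: 113 @ $8.00 + 253 @ $6.45 + 56 @ $6.30 = $2,888.65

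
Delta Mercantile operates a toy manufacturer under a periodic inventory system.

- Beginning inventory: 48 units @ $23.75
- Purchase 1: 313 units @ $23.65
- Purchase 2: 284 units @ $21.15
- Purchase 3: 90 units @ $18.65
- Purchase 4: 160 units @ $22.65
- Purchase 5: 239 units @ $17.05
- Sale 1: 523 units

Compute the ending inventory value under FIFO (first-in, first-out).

Ending inventory = $11,957.75

Sale 1 (523) [FIFO — oldest first]: 48 @ $23.75 + 313 @ $23.65 + 162 @ $21.15 = $11,968.75
Ending inventory: 122 @ $21.15 + 90 @ $18.65 + 160 @ $22.65 + 239 @ $17.05 = $11,957.75
Check: goods available $23,926.50 = COGS $11,968.75 + ending $11,957.75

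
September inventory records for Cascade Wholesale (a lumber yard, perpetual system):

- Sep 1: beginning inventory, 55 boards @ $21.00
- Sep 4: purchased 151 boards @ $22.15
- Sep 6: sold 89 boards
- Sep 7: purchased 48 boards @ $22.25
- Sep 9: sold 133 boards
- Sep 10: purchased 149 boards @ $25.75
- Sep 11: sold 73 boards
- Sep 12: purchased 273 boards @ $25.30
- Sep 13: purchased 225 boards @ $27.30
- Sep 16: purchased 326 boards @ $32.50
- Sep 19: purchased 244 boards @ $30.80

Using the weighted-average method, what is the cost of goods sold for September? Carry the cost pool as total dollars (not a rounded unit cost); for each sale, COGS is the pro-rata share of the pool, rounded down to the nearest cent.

After Sep 1: 55 on hand, pool $1,155.00 (≈ $21.0000 each)
After Sep 4: 206 on hand, pool $4,499.65 (≈ $21.8430 each)
Sep 6, sell 89: 89/206 × $4,499.65 → $1,944.02
After Sep 7: 165 on hand, pool $3,623.63 (≈ $21.9614 each)
Sep 9, sell 133: 133/165 × $3,623.63 → $2,920.86
After Sep 10: 181 on hand, pool $4,539.52 (≈ $25.0802 each)
Sep 11, sell 73: 73/181 × $4,539.52 → $1,830.85
After Sep 12: 381 on hand, pool $9,615.57 (≈ $25.2377 each)
After Sep 13: 606 on hand, pool $15,758.07 (≈ $26.0034 each)
After Sep 16: 932 on hand, pool $26,353.07 (≈ $28.2758 each)
After Sep 19: 1176 on hand, pool $33,868.27 (≈ $28.7995 each)
Total COGS = $1,944.02 + $2,920.86 + $1,830.85 = $6,695.73
Ending inventory (cost pool remaining) = $33,868.27
Check: goods available $40,564.00 = COGS $6,695.73 + ending $33,868.27

COGS = $6,695.73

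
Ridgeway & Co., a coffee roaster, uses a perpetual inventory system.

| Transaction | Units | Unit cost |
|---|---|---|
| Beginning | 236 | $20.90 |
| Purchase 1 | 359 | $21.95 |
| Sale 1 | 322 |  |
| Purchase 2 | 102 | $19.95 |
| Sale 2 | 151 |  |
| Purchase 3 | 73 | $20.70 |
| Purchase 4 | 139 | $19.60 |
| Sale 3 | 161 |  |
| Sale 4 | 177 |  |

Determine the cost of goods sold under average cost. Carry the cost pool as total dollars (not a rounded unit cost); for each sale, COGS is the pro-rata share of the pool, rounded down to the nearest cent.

After Beginning: 236 on hand, pool $4,932.40 (≈ $20.9000 each)
After Purchase 1: 595 on hand, pool $12,812.45 (≈ $21.5335 each)
Sale 1, sell 322: 322/595 × $12,812.45 → $6,933.79
After Purchase 2: 375 on hand, pool $7,913.56 (≈ $21.1028 each)
Sale 2, sell 151: 151/375 × $7,913.56 → $3,186.52
After Purchase 3: 297 on hand, pool $6,238.14 (≈ $21.0038 each)
After Purchase 4: 436 on hand, pool $8,962.54 (≈ $20.5563 each)
Sale 3, sell 161: 161/436 × $8,962.54 → $3,309.56
Sale 4, sell 177: 177/275 × $5,652.98 → $3,638.46
Total COGS = $6,933.79 + $3,186.52 + $3,309.56 + $3,638.46 = $17,068.33
Ending inventory (cost pool remaining) = $2,014.52

COGS = $17,068.33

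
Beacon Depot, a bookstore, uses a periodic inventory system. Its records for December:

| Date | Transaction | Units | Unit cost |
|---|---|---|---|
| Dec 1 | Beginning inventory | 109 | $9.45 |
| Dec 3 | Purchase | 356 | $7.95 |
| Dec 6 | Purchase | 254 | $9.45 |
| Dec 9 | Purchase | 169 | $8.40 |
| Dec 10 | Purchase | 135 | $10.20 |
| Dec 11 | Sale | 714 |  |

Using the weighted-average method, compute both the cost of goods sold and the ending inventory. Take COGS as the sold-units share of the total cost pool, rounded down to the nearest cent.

COGS = $6,321.41; ending inventory = $2,735.74

Dec 11, sell 714: 714/1023 × $9,057.15 → $6,321.41
Ending inventory (cost pool remaining) = $2,735.74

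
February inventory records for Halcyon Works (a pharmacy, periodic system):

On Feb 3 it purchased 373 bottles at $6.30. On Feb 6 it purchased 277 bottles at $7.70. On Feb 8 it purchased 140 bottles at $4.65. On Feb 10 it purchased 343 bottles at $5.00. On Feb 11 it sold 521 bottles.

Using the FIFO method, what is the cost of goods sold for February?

Feb 11, 521 sold [FIFO — oldest first]: 373 @ $6.30 + 148 @ $7.70 = $3,489.50
Ending inventory: 129 @ $7.70 + 140 @ $4.65 + 343 @ $5.00 = $3,359.30
Check: goods available $6,848.80 = COGS $3,489.50 + ending $3,359.30

COGS = $3,489.50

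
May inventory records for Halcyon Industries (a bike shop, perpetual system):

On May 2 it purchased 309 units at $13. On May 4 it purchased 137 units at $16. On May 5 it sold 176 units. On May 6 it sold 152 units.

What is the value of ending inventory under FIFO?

May 5, 176 sold [FIFO — oldest first]: 176 @ $13 = $2,288
May 6, 152 sold [FIFO — oldest first]: 133 @ $13 + 19 @ $16 = $2,033
Total COGS = $2,288 + $2,033 = $4,321
Ending inventory: 118 @ $16 = $1,888
Check: goods available $6,209 = COGS $4,321 + ending $1,888

Ending inventory = $1,888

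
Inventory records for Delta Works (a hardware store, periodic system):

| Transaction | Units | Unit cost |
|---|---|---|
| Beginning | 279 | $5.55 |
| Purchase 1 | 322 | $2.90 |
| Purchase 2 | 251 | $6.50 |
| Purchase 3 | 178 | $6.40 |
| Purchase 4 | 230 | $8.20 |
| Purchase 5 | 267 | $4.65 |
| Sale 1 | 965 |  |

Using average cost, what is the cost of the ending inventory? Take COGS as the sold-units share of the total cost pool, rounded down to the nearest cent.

Ending inventory = $3,084.38

Sale 1, sell 965: 965/1527 × $8,380.50 → $5,296.12
Ending inventory (cost pool remaining) = $3,084.38
Check: goods available $8,380.50 = COGS $5,296.12 + ending $3,084.38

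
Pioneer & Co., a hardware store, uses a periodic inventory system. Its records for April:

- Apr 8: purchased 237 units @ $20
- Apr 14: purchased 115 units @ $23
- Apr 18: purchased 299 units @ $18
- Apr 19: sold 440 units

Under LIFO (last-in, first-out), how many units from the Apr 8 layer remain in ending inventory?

Apr 19, 440 sold [LIFO — newest first]: 299 @ $18 + 115 @ $23 + 26 @ $20 = $8,547
Ending inventory: 211 @ $20 = $4,220
Check: goods available $12,767 = COGS $8,547 + ending $4,220

211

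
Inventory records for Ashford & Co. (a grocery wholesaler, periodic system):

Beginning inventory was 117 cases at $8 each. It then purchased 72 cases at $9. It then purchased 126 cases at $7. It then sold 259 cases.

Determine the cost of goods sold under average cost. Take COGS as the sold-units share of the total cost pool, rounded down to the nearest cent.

Sale 1, sell 259: 259/315 × $2,466.00 → $2,027.60
Ending inventory (cost pool remaining) = $438.40

COGS = $2,027.60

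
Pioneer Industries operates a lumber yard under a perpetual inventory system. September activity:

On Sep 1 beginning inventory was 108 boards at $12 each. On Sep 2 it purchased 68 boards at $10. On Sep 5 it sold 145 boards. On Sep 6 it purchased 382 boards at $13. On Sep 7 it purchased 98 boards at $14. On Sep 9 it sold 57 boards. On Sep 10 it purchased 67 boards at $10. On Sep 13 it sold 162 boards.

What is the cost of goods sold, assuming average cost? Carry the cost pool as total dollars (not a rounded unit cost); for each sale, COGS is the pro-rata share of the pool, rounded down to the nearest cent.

COGS = $4,429.14

After Sep 1: 108 on hand, pool $1,296.00 (≈ $12.0000 each)
After Sep 2: 176 on hand, pool $1,976.00 (≈ $11.2273 each)
Sep 5, sell 145: 145/176 × $1,976.00 → $1,627.95
After Sep 6: 413 on hand, pool $5,314.05 (≈ $12.8669 each)
After Sep 7: 511 on hand, pool $6,686.05 (≈ $13.0842 each)
Sep 9, sell 57: 57/511 × $6,686.05 → $745.80
After Sep 10: 521 on hand, pool $6,610.25 (≈ $12.6876 each)
Sep 13, sell 162: 162/521 × $6,610.25 → $2,055.39
Total COGS = $1,627.95 + $745.80 + $2,055.39 = $4,429.14
Ending inventory (cost pool remaining) = $4,554.86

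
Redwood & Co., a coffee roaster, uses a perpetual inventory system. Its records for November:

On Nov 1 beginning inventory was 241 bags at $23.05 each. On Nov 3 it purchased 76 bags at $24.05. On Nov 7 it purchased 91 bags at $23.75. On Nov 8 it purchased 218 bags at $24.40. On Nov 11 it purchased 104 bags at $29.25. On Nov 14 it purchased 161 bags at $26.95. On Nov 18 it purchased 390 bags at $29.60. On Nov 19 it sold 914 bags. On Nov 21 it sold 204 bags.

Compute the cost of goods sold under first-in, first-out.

Nov 19, 914 sold [FIFO — oldest first]: 241 @ $23.05 + 76 @ $24.05 + 91 @ $23.75 + 218 @ $24.40 + 104 @ $29.25 + 161 @ $26.95 + 23 @ $29.60 = $22,925.05
Nov 21, 204 sold [FIFO — oldest first]: 204 @ $29.60 = $6,038.40
Total COGS = $22,925.05 + $6,038.40 = $28,963.45
Ending inventory: 163 @ $29.60 = $4,824.80

COGS = $28,963.45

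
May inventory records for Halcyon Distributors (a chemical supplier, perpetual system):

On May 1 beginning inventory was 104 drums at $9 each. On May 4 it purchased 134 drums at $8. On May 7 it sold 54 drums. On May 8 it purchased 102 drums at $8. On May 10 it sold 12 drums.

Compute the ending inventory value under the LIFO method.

May 7, 54 sold [LIFO — newest first]: 54 @ $8 = $432
May 10, 12 sold [LIFO — newest first]: 12 @ $8 = $96
Total COGS = $432 + $96 = $528
Ending inventory: 104 @ $9 + 80 @ $8 + 90 @ $8 = $2,296

Ending inventory = $2,296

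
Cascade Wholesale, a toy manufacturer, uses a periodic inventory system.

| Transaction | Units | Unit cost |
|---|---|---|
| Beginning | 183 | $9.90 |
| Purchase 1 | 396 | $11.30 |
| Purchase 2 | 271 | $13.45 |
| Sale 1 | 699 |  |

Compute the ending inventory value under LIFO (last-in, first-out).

Sale 1 (699) [LIFO — newest first]: 271 @ $13.45 + 396 @ $11.30 + 32 @ $9.90 = $8,436.55
Ending inventory: 151 @ $9.90 = $1,494.90
Check: goods available $9,931.45 = COGS $8,436.55 + ending $1,494.90

Ending inventory = $1,494.90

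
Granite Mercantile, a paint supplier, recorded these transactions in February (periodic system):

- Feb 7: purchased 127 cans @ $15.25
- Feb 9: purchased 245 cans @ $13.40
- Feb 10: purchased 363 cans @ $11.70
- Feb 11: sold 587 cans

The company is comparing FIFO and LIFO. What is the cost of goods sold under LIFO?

COGS = $7,248.70

FIFO COGS: 127 @ $15.25 + 245 @ $13.40 + 215 @ $11.70 = $7,735.25
LIFO COGS: 363 @ $11.70 + 224 @ $13.40 = $7,248.70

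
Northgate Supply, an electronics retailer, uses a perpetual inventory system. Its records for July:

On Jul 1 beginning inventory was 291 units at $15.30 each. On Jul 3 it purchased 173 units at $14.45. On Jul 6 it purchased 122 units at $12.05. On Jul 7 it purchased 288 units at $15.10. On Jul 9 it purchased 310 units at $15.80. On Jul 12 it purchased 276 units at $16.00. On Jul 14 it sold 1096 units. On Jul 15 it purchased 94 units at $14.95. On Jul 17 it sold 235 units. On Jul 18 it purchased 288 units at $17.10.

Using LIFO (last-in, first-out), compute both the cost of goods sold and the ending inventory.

Jul 14, 1096 sold [LIFO — newest first]: 276 @ $16.00 + 310 @ $15.80 + 288 @ $15.10 + 122 @ $12.05 + 100 @ $14.45 = $16,577.90
Jul 17, 235 sold [LIFO — newest first]: 94 @ $14.95 + 73 @ $14.45 + 68 @ $15.30 = $3,500.55
Total COGS = $16,577.90 + $3,500.55 = $20,078.45
Ending inventory: 223 @ $15.30 + 288 @ $17.10 = $8,336.70

COGS = $20,078.45; ending inventory = $8,336.70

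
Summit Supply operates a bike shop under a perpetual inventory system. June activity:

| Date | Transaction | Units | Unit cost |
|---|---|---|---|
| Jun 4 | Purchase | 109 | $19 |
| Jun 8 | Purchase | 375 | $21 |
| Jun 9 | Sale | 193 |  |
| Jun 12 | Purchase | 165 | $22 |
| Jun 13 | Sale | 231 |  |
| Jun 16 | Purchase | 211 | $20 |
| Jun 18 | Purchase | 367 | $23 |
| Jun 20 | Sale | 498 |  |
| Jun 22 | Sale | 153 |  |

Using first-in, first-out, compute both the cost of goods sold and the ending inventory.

Jun 9, 193 sold [FIFO — oldest first]: 109 @ $19 + 84 @ $21 = $3,835
Jun 13, 231 sold [FIFO — oldest first]: 231 @ $21 = $4,851
Jun 20, 498 sold [FIFO — oldest first]: 60 @ $21 + 165 @ $22 + 211 @ $20 + 62 @ $23 = $10,536
Jun 22, 153 sold [FIFO — oldest first]: 153 @ $23 = $3,519
Total COGS = $3,835 + $4,851 + $10,536 + $3,519 = $22,741
Ending inventory: 152 @ $23 = $3,496

COGS = $22,741; ending inventory = $3,496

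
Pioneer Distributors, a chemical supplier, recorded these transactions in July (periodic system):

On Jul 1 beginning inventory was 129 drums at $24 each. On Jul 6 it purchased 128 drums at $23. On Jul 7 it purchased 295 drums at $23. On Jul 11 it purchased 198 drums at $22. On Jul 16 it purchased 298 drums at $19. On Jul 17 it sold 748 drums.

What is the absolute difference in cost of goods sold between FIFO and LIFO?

FIFO COGS: 129 @ $24 + 128 @ $23 + 295 @ $23 + 196 @ $22 = $17,137
LIFO COGS: 298 @ $19 + 198 @ $22 + 252 @ $23 = $15,814
Difference = |$17,137 − $15,814| = $1,323

$1,323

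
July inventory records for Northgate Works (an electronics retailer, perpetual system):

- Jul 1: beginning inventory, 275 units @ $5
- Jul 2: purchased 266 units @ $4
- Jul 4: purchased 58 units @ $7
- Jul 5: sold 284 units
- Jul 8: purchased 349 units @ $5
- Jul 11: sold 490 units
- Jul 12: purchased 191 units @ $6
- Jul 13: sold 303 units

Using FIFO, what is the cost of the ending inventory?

Jul 5, 284 sold [FIFO — oldest first]: 275 @ $5 + 9 @ $4 = $1,411
Jul 11, 490 sold [FIFO — oldest first]: 257 @ $4 + 58 @ $7 + 175 @ $5 = $2,309
Jul 13, 303 sold [FIFO — oldest first]: 174 @ $5 + 129 @ $6 = $1,644
Total COGS = $1,411 + $2,309 + $1,644 = $5,364
Ending inventory: 62 @ $6 = $372
Check: goods available $5,736 = COGS $5,364 + ending $372

Ending inventory = $372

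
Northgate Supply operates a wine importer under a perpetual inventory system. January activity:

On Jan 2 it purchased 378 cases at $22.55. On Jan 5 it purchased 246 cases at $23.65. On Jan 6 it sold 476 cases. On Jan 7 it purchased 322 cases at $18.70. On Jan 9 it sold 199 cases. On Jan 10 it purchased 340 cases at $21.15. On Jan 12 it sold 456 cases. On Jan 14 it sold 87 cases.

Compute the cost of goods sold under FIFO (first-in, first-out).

COGS = $26,116.00

Jan 6, 476 sold [FIFO — oldest first]: 378 @ $22.55 + 98 @ $23.65 = $10,841.60
Jan 9, 199 sold [FIFO — oldest first]: 148 @ $23.65 + 51 @ $18.70 = $4,453.90
Jan 12, 456 sold [FIFO — oldest first]: 271 @ $18.70 + 185 @ $21.15 = $8,980.45
Jan 14, 87 sold [FIFO — oldest first]: 87 @ $21.15 = $1,840.05
Total COGS = $10,841.60 + $4,453.90 + $8,980.45 + $1,840.05 = $26,116.00
Ending inventory: 68 @ $21.15 = $1,438.20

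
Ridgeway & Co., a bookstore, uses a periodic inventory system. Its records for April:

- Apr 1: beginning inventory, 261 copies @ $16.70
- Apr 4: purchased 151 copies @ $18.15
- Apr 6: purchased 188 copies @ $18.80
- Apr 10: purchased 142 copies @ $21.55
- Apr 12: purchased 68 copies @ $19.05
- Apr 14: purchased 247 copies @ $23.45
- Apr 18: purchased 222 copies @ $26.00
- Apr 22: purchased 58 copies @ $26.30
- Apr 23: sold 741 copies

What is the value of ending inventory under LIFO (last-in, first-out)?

Ending inventory = $10,558.55

Apr 23, 741 sold [LIFO — newest first]: 58 @ $26.30 + 222 @ $26.00 + 247 @ $23.45 + 68 @ $19.05 + 142 @ $21.55 + 4 @ $18.80 = $17,520.25
Ending inventory: 261 @ $16.70 + 151 @ $18.15 + 184 @ $18.80 = $10,558.55
Check: goods available $28,078.80 = COGS $17,520.25 + ending $10,558.55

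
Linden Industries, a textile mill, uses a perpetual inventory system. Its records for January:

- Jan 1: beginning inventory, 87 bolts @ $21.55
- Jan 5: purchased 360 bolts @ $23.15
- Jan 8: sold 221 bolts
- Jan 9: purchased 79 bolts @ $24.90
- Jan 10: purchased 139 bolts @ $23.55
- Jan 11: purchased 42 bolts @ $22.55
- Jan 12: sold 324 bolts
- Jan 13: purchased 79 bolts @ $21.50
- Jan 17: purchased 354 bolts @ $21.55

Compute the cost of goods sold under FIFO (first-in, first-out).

Jan 8, 221 sold [FIFO — oldest first]: 87 @ $21.55 + 134 @ $23.15 = $4,976.95
Jan 12, 324 sold [FIFO — oldest first]: 226 @ $23.15 + 79 @ $24.90 + 19 @ $23.55 = $7,646.45
Total COGS = $4,976.95 + $7,646.45 = $12,623.40
Ending inventory: 120 @ $23.55 + 42 @ $22.55 + 79 @ $21.50 + 354 @ $21.55 = $13,100.30

COGS = $12,623.40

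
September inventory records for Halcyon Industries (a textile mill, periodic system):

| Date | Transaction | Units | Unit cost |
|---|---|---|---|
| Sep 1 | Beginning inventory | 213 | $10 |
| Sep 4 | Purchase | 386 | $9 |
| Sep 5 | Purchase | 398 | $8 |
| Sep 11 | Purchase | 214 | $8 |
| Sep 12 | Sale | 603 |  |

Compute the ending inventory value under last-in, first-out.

Sep 12, 603 sold [LIFO — newest first]: 214 @ $8 + 389 @ $8 = $4,824
Ending inventory: 213 @ $10 + 386 @ $9 + 9 @ $8 = $5,676

Ending inventory = $5,676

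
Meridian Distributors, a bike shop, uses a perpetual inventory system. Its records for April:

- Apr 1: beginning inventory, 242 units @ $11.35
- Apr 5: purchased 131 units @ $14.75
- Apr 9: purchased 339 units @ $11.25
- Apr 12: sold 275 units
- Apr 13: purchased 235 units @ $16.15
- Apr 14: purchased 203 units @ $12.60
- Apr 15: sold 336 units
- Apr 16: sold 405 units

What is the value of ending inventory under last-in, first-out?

Apr 12, 275 sold [LIFO — newest first]: 275 @ $11.25 = $3,093.75
Apr 15, 336 sold [LIFO — newest first]: 203 @ $12.60 + 133 @ $16.15 = $4,705.75
Apr 16, 405 sold [LIFO — newest first]: 102 @ $16.15 + 64 @ $11.25 + 131 @ $14.75 + 108 @ $11.35 = $5,525.35
Total COGS = $3,093.75 + $4,705.75 + $5,525.35 = $13,324.85
Ending inventory: 134 @ $11.35 = $1,520.90

Ending inventory = $1,520.90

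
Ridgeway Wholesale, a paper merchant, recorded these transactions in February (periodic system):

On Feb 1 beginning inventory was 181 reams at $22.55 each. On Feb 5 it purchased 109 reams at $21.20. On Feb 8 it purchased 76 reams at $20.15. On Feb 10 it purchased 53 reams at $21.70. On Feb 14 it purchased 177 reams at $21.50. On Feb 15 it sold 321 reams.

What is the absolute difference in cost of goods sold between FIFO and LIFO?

$212.00

FIFO COGS: 181 @ $22.55 + 109 @ $21.20 + 31 @ $20.15 = $7,017.00
LIFO COGS: 177 @ $21.50 + 53 @ $21.70 + 76 @ $20.15 + 15 @ $21.20 = $6,805.00
Difference = |$7,017.00 − $6,805.00| = $212.00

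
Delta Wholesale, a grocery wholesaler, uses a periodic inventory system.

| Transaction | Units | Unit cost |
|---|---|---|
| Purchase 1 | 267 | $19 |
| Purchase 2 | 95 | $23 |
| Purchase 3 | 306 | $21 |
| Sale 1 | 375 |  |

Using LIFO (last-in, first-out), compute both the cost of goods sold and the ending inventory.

COGS = $8,013; ending inventory = $5,671

Sale 1 (375) [LIFO — newest first]: 306 @ $21 + 69 @ $23 = $8,013
Ending inventory: 267 @ $19 + 26 @ $23 = $5,671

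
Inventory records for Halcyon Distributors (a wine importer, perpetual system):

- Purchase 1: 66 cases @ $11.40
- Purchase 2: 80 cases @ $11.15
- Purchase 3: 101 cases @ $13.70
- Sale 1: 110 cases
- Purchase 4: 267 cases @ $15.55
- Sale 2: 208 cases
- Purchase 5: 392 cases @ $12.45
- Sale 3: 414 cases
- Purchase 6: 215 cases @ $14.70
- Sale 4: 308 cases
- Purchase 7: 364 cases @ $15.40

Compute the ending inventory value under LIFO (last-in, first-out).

Ending inventory = $6,525.25

Sale 1 (110) [LIFO — newest first]: 101 @ $13.70 + 9 @ $11.15 = $1,484.05
Sale 2 (208) [LIFO — newest first]: 208 @ $15.55 = $3,234.40
Sale 3 (414) [LIFO — newest first]: 392 @ $12.45 + 22 @ $15.55 = $5,222.50
Sale 4 (308) [LIFO — newest first]: 215 @ $14.70 + 37 @ $15.55 + 56 @ $11.15 = $4,360.25
Total COGS = $1,484.05 + $3,234.40 + $5,222.50 + $4,360.25 = $14,301.20
Ending inventory: 66 @ $11.40 + 15 @ $11.15 + 364 @ $15.40 = $6,525.25
Check: goods available $20,826.45 = COGS $14,301.20 + ending $6,525.25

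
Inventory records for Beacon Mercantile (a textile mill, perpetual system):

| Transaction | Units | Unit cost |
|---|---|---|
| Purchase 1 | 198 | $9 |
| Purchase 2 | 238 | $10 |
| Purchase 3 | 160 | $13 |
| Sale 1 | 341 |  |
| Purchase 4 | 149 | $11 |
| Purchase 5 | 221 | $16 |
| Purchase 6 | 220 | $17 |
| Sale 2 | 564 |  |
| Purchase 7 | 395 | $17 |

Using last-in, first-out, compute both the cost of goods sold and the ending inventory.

Sale 1 (341) [LIFO — newest first]: 160 @ $13 + 181 @ $10 = $3,890
Sale 2 (564) [LIFO — newest first]: 220 @ $17 + 221 @ $16 + 123 @ $11 = $8,629
Total COGS = $3,890 + $8,629 = $12,519
Ending inventory: 198 @ $9 + 57 @ $10 + 26 @ $11 + 395 @ $17 = $9,353
Check: goods available $21,872 = COGS $12,519 + ending $9,353

COGS = $12,519; ending inventory = $9,353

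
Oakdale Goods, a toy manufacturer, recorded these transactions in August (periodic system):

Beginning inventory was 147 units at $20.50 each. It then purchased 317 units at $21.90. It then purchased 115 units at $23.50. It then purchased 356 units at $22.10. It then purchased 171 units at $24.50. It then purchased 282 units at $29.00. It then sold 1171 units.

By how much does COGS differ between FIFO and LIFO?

$1,746.50

FIFO COGS: 147 @ $20.50 + 317 @ $21.90 + 115 @ $23.50 + 356 @ $22.10 + 171 @ $24.50 + 65 @ $29.00 = $26,600.40
LIFO COGS: 282 @ $29.00 + 171 @ $24.50 + 356 @ $22.10 + 115 @ $23.50 + 247 @ $21.90 = $28,346.90
Difference = |$26,600.40 − $28,346.90| = $1,746.50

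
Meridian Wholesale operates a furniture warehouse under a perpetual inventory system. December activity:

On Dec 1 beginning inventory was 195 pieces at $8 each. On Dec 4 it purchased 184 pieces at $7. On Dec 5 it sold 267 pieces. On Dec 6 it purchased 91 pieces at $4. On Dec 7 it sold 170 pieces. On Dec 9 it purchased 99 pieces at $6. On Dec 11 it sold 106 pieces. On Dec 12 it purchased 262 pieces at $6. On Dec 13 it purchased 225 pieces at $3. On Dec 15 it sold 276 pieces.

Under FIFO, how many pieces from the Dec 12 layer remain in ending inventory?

12

Dec 5, 267 sold [FIFO — oldest first]: 195 @ $8 + 72 @ $7 = $2,064
Dec 7, 170 sold [FIFO — oldest first]: 112 @ $7 + 58 @ $4 = $1,016
Dec 11, 106 sold [FIFO — oldest first]: 33 @ $4 + 73 @ $6 = $570
Dec 15, 276 sold [FIFO — oldest first]: 26 @ $6 + 250 @ $6 = $1,656
Total COGS = $2,064 + $1,016 + $570 + $1,656 = $5,306
Ending inventory: 12 @ $6 + 225 @ $3 = $747
Check: goods available $6,053 = COGS $5,306 + ending $747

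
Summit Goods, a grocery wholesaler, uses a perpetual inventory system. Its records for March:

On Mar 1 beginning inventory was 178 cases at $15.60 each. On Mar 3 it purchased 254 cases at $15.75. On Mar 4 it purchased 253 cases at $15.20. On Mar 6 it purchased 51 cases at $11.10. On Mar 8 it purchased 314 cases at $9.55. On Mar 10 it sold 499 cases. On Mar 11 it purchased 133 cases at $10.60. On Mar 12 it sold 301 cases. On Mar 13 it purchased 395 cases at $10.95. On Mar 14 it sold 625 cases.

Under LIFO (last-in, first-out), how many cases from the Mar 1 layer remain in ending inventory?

153

Mar 10, 499 sold [LIFO — newest first]: 314 @ $9.55 + 51 @ $11.10 + 134 @ $15.20 = $5,601.60
Mar 12, 301 sold [LIFO — newest first]: 133 @ $10.60 + 119 @ $15.20 + 49 @ $15.75 = $3,990.35
Mar 14, 625 sold [LIFO — newest first]: 395 @ $10.95 + 205 @ $15.75 + 25 @ $15.60 = $7,944.00
Total COGS = $5,601.60 + $3,990.35 + $7,944.00 = $17,535.95
Ending inventory: 153 @ $15.60 = $2,386.80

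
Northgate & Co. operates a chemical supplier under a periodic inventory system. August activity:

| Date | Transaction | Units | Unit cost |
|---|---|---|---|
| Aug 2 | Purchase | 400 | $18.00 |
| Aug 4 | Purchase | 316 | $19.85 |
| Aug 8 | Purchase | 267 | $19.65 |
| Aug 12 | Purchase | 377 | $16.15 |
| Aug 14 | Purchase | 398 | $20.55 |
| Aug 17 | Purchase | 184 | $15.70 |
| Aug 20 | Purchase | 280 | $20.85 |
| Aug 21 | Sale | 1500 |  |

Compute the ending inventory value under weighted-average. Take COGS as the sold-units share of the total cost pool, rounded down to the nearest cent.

Aug 21, sell 1500: 1500/2222 × $41,713.40 → $28,159.36
Ending inventory (cost pool remaining) = $13,554.04

Ending inventory = $13,554.04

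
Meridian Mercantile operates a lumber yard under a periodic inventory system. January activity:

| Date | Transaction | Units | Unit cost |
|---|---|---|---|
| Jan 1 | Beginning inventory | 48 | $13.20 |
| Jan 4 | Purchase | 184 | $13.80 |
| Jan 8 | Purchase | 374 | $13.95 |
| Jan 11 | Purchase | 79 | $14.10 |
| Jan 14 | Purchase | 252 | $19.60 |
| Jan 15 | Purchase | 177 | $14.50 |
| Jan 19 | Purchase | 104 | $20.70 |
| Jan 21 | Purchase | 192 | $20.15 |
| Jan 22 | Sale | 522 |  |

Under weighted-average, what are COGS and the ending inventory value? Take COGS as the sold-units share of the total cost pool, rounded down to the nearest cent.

Jan 22, sell 522: 522/1410 × $23,031.30 → $8,526.48
Ending inventory (cost pool remaining) = $14,504.82
Check: goods available $23,031.30 = COGS $8,526.48 + ending $14,504.82

COGS = $8,526.48; ending inventory = $14,504.82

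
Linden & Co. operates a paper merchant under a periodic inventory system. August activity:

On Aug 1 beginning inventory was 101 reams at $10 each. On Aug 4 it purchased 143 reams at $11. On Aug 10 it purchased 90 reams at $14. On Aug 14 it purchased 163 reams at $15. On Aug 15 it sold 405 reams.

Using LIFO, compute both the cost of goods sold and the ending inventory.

COGS = $5,368; ending inventory = $920

Aug 15, 405 sold [LIFO — newest first]: 163 @ $15 + 90 @ $14 + 143 @ $11 + 9 @ $10 = $5,368
Ending inventory: 92 @ $10 = $920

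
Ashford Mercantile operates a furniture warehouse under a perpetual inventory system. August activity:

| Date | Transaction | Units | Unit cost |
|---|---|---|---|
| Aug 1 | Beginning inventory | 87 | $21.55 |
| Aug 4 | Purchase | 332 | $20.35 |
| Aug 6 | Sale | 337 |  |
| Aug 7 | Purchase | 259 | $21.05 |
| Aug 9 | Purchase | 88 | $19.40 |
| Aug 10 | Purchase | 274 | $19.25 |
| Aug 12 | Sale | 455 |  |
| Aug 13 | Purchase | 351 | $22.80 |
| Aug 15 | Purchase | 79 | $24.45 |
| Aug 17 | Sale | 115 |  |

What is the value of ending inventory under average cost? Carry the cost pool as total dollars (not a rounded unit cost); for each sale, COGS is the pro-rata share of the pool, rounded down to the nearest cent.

Ending inventory = $12,386.43

After Aug 1: 87 on hand, pool $1,874.85 (≈ $21.5500 each)
After Aug 4: 419 on hand, pool $8,631.05 (≈ $20.5992 each)
Aug 6, sell 337: 337/419 × $8,631.05 → $6,941.91
After Aug 7: 341 on hand, pool $7,141.09 (≈ $20.9416 each)
After Aug 9: 429 on hand, pool $8,848.29 (≈ $20.6254 each)
After Aug 10: 703 on hand, pool $14,122.79 (≈ $20.0893 each)
Aug 12, sell 455: 455/703 × $14,122.79 → $9,140.63
After Aug 13: 599 on hand, pool $12,984.96 (≈ $21.6777 each)
After Aug 15: 678 on hand, pool $14,916.51 (≈ $22.0008 each)
Aug 17, sell 115: 115/678 × $14,916.51 → $2,530.08
Total COGS = $6,941.91 + $9,140.63 + $2,530.08 = $18,612.62
Ending inventory (cost pool remaining) = $12,386.43
Check: goods available $30,999.05 = COGS $18,612.62 + ending $12,386.43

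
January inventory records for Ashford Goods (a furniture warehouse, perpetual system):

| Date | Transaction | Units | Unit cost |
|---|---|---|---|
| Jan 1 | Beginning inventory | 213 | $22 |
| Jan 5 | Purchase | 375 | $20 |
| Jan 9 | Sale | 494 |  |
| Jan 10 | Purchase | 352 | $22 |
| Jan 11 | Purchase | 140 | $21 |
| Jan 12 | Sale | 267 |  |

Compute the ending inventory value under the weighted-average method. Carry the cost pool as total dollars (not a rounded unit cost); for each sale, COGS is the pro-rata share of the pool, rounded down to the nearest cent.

After Jan 1: 213 on hand, pool $4,686.00 (≈ $22.0000 each)
After Jan 5: 588 on hand, pool $12,186.00 (≈ $20.7245 each)
Jan 9, sell 494: 494/588 × $12,186.00 → $10,237.89
After Jan 10: 446 on hand, pool $9,692.11 (≈ $21.7312 each)
After Jan 11: 586 on hand, pool $12,632.11 (≈ $21.5565 each)
Jan 12, sell 267: 267/586 × $12,632.11 → $5,755.58
Total COGS = $10,237.89 + $5,755.58 = $15,993.47
Ending inventory (cost pool remaining) = $6,876.53

Ending inventory = $6,876.53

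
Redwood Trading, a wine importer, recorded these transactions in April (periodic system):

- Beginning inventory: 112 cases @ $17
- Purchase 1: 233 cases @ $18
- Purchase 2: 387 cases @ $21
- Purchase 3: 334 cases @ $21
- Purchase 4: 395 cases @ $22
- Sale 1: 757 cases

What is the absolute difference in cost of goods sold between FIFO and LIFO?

FIFO COGS: 112 @ $17 + 233 @ $18 + 387 @ $21 + 25 @ $21 = $14,750
LIFO COGS: 395 @ $22 + 334 @ $21 + 28 @ $21 = $16,292
Difference = |$14,750 − $16,292| = $1,542

$1,542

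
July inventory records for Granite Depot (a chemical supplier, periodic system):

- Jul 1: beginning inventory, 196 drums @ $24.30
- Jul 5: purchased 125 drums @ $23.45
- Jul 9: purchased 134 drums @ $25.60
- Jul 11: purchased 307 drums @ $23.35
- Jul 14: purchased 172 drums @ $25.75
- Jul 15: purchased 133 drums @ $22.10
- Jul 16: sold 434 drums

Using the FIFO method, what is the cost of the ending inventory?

Jul 16, 434 sold [FIFO — oldest first]: 196 @ $24.30 + 125 @ $23.45 + 113 @ $25.60 = $10,586.85
Ending inventory: 21 @ $25.60 + 307 @ $23.35 + 172 @ $25.75 + 133 @ $22.10 = $15,074.35

Ending inventory = $15,074.35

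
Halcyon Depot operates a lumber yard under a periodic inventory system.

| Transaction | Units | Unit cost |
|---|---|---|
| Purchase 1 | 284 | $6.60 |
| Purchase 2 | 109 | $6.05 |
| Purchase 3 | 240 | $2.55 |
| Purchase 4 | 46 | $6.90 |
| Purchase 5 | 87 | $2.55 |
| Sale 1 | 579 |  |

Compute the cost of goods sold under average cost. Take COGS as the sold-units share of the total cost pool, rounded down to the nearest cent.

Sale 1, sell 579: 579/766 × $3,685.10 → $2,785.47
Ending inventory (cost pool remaining) = $899.63
Check: goods available $3,685.10 = COGS $2,785.47 + ending $899.63

COGS = $2,785.47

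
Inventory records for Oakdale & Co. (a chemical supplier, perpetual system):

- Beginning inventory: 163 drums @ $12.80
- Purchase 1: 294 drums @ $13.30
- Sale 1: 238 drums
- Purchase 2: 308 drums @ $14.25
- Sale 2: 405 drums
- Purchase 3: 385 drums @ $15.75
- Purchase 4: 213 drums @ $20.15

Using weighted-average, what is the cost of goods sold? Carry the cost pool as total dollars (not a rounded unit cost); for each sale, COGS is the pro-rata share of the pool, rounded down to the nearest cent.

COGS = $8,704.30

After Beginning: 163 on hand, pool $2,086.40 (≈ $12.8000 each)
After Purchase 1: 457 on hand, pool $5,996.60 (≈ $13.1217 each)
Sale 1, sell 238: 238/457 × $5,996.60 → $3,122.95
After Purchase 2: 527 on hand, pool $7,262.65 (≈ $13.7811 each)
Sale 2, sell 405: 405/527 × $7,262.65 → $5,581.35
After Purchase 3: 507 on hand, pool $7,745.05 (≈ $15.2762 each)
After Purchase 4: 720 on hand, pool $12,037.00 (≈ $16.7181 each)
Total COGS = $3,122.95 + $5,581.35 = $8,704.30
Ending inventory (cost pool remaining) = $12,037.00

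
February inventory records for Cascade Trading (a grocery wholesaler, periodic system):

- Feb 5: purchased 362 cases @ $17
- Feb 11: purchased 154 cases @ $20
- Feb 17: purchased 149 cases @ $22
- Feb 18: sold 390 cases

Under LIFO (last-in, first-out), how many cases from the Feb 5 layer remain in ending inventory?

275

Feb 18, 390 sold [LIFO — newest first]: 149 @ $22 + 154 @ $20 + 87 @ $17 = $7,837
Ending inventory: 275 @ $17 = $4,675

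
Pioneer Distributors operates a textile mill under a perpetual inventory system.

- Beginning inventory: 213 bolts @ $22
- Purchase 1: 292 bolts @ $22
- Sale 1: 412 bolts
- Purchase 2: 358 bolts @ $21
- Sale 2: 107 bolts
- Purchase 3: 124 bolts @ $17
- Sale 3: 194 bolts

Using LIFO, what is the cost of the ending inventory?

Ending inventory = $5,847

Sale 1 (412) [LIFO — newest first]: 292 @ $22 + 120 @ $22 = $9,064
Sale 2 (107) [LIFO — newest first]: 107 @ $21 = $2,247
Sale 3 (194) [LIFO — newest first]: 124 @ $17 + 70 @ $21 = $3,578
Total COGS = $9,064 + $2,247 + $3,578 = $14,889
Ending inventory: 93 @ $22 + 181 @ $21 = $5,847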